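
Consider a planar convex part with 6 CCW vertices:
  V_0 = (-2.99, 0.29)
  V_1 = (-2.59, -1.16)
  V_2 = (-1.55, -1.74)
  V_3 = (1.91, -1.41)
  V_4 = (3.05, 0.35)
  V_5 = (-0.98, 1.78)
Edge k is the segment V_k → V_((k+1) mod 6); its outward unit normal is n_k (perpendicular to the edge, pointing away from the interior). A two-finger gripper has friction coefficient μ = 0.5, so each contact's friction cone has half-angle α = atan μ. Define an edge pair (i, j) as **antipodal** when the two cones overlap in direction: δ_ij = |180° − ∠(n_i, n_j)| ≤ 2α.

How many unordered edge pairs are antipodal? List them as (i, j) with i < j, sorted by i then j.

count = 5; pairs: (0,3), (1,4), (2,4), (2,5), (3,5)

α = atan 0.5 = 26.57°;  2α = 53.13°
n_0 = (-0.9640, -0.2659)
n_1 = (-0.4871, -0.8734)
n_2 = (+0.0949, -0.9955)
n_3 = (+0.8393, -0.5436)
n_4 = (+0.3344, +0.9424)
n_5 = (-0.5955, +0.8033)
  (0,1): δ = 134.57°  ·
  (0,2): δ = 99.97°  ·
  (0,3): δ = 48.35°  ✓
  (0,4): δ = 55.04°  ·
  (0,5): δ = 111.13°  ·
  (1,2): δ = 145.40°  ·
  (1,3): δ = 93.78°  ·
  (1,4): δ = 9.61°  ✓
  (1,5): δ = 65.70°  ·
  (2,3): δ = 128.38°  ·
  (2,4): δ = 24.98°  ✓
  (2,5): δ = 31.10°  ✓
  (3,4): δ = 76.60°  ·
  (3,5): δ = 20.52°  ✓
  (4,5): δ = 123.91°  ·
antipodal pairs: 5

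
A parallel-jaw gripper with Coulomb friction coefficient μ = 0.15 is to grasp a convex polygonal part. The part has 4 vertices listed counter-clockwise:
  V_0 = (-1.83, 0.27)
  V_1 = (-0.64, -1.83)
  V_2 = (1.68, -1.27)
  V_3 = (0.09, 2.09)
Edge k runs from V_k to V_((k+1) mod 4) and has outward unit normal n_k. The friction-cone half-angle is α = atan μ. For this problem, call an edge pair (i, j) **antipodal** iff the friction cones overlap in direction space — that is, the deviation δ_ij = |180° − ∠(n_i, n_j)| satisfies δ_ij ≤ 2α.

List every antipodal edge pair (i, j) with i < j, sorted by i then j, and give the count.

count = 1; pairs: (0,2)

α = atan 0.15 = 8.53°;  2α = 17.06°
n_0 = (-0.8700, -0.4930)
n_1 = (+0.2346, -0.9721)
n_2 = (+0.9039, +0.4277)
n_3 = (-0.6880, +0.7258)
  (0,1): δ = 105.97°  ·
  (0,2): δ = 4.21°  ✓
  (0,3): δ = 103.93°  ·
  (1,2): δ = 78.25°  ·
  (1,3): δ = 29.90°  ·
  (2,3): δ = 71.86°  ·
antipodal pairs: 1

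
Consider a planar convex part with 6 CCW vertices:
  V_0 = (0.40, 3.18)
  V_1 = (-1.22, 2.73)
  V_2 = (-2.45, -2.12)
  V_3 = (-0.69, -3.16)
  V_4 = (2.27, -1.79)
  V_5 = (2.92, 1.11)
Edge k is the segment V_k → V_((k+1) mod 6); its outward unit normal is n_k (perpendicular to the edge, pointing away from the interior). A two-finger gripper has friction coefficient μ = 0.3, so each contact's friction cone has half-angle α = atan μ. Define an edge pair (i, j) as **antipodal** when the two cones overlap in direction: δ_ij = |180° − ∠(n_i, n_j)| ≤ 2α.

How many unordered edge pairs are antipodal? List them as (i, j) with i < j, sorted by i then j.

α = atan 0.3 = 16.70°;  2α = 33.40°
n_0 = (-0.2676, +0.9635)
n_1 = (-0.9693, +0.2458)
n_2 = (-0.5087, -0.8609)
n_3 = (+0.4200, -0.9075)
n_4 = (+0.9758, -0.2187)
n_5 = (+0.6347, +0.7727)
  (0,1): δ = 119.75°  ·
  (0,2): δ = 46.10°  ·
  (0,3): δ = 9.31°  ✓
  (0,4): δ = 61.84°  ·
  (0,5): δ = 125.08°  ·
  (1,2): δ = 106.35°  ·
  (1,3): δ = 50.93°  ·
  (1,4): δ = 1.60°  ✓
  (1,5): δ = 64.83°  ·
  (2,3): δ = 124.58°  ·
  (2,4): δ = 72.05°  ·
  (2,5): δ = 8.82°  ✓
  (3,4): δ = 127.47°  ·
  (3,5): δ = 64.24°  ·
  (4,5): δ = 116.77°  ·
antipodal pairs: 3

count = 3; pairs: (0,3), (1,4), (2,5)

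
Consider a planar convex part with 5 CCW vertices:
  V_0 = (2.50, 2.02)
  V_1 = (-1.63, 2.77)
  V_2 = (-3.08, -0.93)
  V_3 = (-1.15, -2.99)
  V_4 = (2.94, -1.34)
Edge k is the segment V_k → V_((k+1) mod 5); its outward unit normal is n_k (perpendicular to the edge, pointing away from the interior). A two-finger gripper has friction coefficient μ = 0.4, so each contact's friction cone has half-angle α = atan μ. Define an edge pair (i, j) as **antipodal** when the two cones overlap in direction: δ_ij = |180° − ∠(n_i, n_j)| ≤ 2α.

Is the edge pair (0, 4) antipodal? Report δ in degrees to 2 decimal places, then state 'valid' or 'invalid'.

δ = 107.75°, invalid

α = atan 0.4 = 21.80°;  2α = 43.60°
edge 0: e_0 = (-4.13, +0.75);  n_0 = (+0.1787, +0.9839)
edge 4: e_4 = (-0.44, +3.36);  n_4 = (+0.9915, +0.1298)
∠(n_0, n_4) = 72.25°
δ = |180° − 72.25°| = 107.75°
107.75° > 2α = 43.60°  →  invalid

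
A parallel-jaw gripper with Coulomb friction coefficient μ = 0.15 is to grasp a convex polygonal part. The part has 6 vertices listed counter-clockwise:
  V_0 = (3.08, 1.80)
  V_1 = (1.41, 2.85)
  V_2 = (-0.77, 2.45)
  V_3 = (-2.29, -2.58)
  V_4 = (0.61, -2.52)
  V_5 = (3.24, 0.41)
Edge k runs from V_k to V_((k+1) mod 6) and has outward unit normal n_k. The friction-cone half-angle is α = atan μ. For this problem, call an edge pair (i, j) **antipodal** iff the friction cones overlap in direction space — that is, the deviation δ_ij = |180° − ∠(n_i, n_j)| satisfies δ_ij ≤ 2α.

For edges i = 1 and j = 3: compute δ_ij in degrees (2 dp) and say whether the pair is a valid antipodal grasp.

δ = 9.21°, valid

α = atan 0.15 = 8.53°;  2α = 17.06°
edge 1: e_1 = (-2.18, -0.40);  n_1 = (-0.1805, +0.9836)
edge 3: e_3 = (+2.90, +0.06);  n_3 = (+0.0207, -0.9998)
∠(n_1, n_3) = 170.79°
δ = |180° − 170.79°| = 9.21°
9.21° ≤ 2α = 17.06°  →  valid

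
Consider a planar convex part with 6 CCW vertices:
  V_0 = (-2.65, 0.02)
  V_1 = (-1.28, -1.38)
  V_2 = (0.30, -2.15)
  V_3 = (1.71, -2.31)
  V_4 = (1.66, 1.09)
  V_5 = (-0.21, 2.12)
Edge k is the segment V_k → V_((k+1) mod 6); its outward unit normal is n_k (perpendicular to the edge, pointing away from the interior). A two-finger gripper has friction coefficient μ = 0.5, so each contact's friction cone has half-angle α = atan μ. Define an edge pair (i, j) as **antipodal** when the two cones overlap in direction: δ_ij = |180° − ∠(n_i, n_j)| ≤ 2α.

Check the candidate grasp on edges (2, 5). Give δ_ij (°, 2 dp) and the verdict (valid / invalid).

α = atan 0.5 = 26.57°;  2α = 53.13°
edge 2: e_2 = (+1.41, -0.16);  n_2 = (-0.1128, -0.9936)
edge 5: e_5 = (-2.44, -2.10);  n_5 = (-0.6523, +0.7579)
∠(n_2, n_5) = 132.81°
δ = |180° − 132.81°| = 47.19°
47.19° ≤ 2α = 53.13°  →  valid

δ = 47.19°, valid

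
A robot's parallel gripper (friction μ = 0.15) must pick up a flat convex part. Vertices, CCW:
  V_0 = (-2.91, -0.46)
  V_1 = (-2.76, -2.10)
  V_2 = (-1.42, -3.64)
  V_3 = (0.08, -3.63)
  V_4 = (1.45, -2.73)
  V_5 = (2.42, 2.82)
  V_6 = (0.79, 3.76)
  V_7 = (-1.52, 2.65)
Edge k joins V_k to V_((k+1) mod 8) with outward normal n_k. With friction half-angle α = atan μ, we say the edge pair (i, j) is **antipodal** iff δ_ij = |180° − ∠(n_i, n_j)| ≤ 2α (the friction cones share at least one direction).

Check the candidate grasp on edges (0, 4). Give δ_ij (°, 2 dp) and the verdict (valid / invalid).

α = atan 0.15 = 8.53°;  2α = 17.06°
edge 0: e_0 = (+0.15, -1.64);  n_0 = (-0.9958, -0.0911)
edge 4: e_4 = (+0.97, +5.55);  n_4 = (+0.9851, -0.1722)
∠(n_0, n_4) = 164.86°
δ = |180° − 164.86°| = 15.14°
15.14° ≤ 2α = 17.06°  →  valid

δ = 15.14°, valid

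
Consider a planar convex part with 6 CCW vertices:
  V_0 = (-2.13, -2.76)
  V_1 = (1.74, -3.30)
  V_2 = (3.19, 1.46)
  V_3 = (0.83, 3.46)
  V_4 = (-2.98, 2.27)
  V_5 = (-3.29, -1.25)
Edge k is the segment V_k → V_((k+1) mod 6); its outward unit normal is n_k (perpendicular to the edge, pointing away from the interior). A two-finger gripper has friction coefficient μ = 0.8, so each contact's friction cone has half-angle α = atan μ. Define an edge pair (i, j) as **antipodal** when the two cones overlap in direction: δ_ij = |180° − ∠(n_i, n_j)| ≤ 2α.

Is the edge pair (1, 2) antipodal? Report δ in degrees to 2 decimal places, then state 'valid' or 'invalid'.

δ = 113.34°, invalid

α = atan 0.8 = 38.66°;  2α = 77.32°
edge 1: e_1 = (+1.45, +4.76);  n_1 = (+0.9566, -0.2914)
edge 2: e_2 = (-2.36, +2.00);  n_2 = (+0.6465, +0.7629)
∠(n_1, n_2) = 66.66°
δ = |180° − 66.66°| = 113.34°
113.34° > 2α = 77.32°  →  invalid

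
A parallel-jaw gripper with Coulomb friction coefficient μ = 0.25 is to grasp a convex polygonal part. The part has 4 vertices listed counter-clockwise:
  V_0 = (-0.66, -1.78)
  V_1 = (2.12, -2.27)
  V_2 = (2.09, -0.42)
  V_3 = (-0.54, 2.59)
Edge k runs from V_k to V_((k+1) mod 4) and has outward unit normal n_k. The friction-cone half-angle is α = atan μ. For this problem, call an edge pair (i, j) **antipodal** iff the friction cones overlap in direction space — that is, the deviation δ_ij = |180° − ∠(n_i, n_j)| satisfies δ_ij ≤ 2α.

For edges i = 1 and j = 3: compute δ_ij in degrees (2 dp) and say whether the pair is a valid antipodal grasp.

α = atan 0.25 = 14.04°;  2α = 28.07°
edge 1: e_1 = (-0.03, +1.85);  n_1 = (+0.9999, +0.0162)
edge 3: e_3 = (-0.12, -4.37);  n_3 = (-0.9996, +0.0274)
∠(n_1, n_3) = 177.50°
δ = |180° − 177.50°| = 2.50°
2.50° ≤ 2α = 28.07°  →  valid

δ = 2.50°, valid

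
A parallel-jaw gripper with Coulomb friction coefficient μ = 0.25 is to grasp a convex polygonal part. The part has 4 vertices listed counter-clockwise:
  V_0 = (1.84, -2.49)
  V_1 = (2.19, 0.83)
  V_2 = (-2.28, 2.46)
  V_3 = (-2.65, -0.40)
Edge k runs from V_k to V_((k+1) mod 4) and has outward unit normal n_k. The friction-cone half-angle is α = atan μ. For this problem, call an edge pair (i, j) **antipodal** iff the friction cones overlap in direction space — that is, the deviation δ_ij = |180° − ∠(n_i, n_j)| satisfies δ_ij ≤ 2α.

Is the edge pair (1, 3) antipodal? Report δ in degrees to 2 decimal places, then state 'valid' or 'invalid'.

α = atan 0.25 = 14.04°;  2α = 28.07°
edge 1: e_1 = (-4.47, +1.63);  n_1 = (+0.3426, +0.9395)
edge 3: e_3 = (+4.49, -2.09);  n_3 = (-0.4220, -0.9066)
∠(n_1, n_3) = 175.07°
δ = |180° − 175.07°| = 4.93°
4.93° ≤ 2α = 28.07°  →  valid

δ = 4.93°, valid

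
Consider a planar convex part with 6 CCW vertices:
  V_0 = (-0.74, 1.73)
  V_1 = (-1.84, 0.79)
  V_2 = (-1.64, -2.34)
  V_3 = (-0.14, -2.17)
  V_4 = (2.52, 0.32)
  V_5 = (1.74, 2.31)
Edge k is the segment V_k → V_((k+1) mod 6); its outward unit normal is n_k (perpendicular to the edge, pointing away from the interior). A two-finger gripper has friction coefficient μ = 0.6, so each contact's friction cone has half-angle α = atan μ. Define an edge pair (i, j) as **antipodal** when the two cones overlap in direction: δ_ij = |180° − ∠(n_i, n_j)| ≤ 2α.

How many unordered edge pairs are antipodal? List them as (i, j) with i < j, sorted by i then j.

count = 6; pairs: (0,2), (0,3), (1,3), (1,4), (2,5), (3,5)

α = atan 0.6 = 30.96°;  2α = 61.93°
n_0 = (-0.6497, +0.7602)
n_1 = (-0.9980, -0.0638)
n_2 = (+0.1126, -0.9936)
n_3 = (+0.6834, -0.7301)
n_4 = (+0.9310, +0.3649)
n_5 = (-0.2277, +0.9737)
  (0,1): δ = 126.86°  ·
  (0,2): δ = 34.05°  ✓
  (0,3): δ = 2.59°  ✓
  (0,4): δ = 70.89°  ·
  (0,5): δ = 152.65°  ·
  (1,2): δ = 87.19°  ·
  (1,3): δ = 50.55°  ✓
  (1,4): δ = 17.75°  ✓
  (1,5): δ = 99.51°  ·
  (2,3): δ = 143.36°  ·
  (2,4): δ = 75.06°  ·
  (2,5): δ = 6.70°  ✓
  (3,4): δ = 111.71°  ·
  (3,5): δ = 29.95°  ✓
  (4,5): δ = 98.24°  ·
antipodal pairs: 6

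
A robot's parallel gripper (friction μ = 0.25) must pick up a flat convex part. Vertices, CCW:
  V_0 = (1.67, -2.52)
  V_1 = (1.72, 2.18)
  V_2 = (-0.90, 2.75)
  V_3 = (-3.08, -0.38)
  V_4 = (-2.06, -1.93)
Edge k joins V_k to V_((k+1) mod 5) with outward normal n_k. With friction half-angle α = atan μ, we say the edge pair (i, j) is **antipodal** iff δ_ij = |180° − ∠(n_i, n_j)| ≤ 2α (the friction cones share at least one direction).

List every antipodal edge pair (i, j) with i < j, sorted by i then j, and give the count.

α = atan 0.25 = 14.04°;  2α = 28.07°
n_0 = (+0.9999, -0.0106)
n_1 = (+0.2126, +0.9771)
n_2 = (-0.8206, +0.5715)
n_3 = (-0.8354, -0.5497)
n_4 = (-0.1562, -0.9877)
  (0,1): δ = 101.66°  ·
  (0,2): δ = 34.25°  ·
  (0,3): δ = 33.96°  ·
  (0,4): δ = 81.62°  ·
  (1,2): δ = 112.58°  ·
  (1,3): δ = 44.38°  ·
  (1,4): δ = 3.29°  ✓
  (2,3): δ = 111.80°  ·
  (2,4): δ = 64.13°  ·
  (3,4): δ = 132.34°  ·
antipodal pairs: 1

count = 1; pairs: (1,4)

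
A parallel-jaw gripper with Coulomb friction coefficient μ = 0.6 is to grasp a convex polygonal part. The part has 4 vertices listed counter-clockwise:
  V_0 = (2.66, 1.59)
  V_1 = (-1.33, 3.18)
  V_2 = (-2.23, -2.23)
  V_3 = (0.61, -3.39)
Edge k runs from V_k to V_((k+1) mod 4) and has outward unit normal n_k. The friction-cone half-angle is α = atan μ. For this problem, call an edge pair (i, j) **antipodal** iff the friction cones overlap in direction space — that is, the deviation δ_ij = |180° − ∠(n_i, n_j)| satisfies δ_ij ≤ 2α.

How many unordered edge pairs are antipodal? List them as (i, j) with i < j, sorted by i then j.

α = atan 0.6 = 30.96°;  2α = 61.93°
n_0 = (+0.3702, +0.9290)
n_1 = (-0.9864, +0.1641)
n_2 = (-0.3781, -0.9258)
n_3 = (+0.9247, -0.3807)
  (0,1): δ = 77.72°  ·
  (0,2): δ = 0.49°  ✓
  (0,3): δ = 89.35°  ·
  (1,2): δ = 102.77°  ·
  (1,3): δ = 12.93°  ✓
  (2,3): δ = 90.16°  ·
antipodal pairs: 2

count = 2; pairs: (0,2), (1,3)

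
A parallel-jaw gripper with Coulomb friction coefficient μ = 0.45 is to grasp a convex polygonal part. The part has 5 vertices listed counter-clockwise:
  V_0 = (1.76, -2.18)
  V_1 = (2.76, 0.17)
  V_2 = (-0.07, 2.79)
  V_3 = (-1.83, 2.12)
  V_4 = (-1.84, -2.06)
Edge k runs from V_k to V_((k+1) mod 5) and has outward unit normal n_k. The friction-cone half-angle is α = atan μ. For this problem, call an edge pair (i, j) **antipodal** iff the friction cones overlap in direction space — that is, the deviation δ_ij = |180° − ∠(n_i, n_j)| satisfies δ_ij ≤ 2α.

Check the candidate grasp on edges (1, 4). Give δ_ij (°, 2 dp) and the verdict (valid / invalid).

α = atan 0.45 = 24.23°;  2α = 48.46°
edge 1: e_1 = (-2.83, +2.62);  n_1 = (+0.6794, +0.7338)
edge 4: e_4 = (+3.60, -0.12);  n_4 = (-0.0333, -0.9994)
∠(n_1, n_4) = 139.12°
δ = |180° − 139.12°| = 40.88°
40.88° ≤ 2α = 48.46°  →  valid

δ = 40.88°, valid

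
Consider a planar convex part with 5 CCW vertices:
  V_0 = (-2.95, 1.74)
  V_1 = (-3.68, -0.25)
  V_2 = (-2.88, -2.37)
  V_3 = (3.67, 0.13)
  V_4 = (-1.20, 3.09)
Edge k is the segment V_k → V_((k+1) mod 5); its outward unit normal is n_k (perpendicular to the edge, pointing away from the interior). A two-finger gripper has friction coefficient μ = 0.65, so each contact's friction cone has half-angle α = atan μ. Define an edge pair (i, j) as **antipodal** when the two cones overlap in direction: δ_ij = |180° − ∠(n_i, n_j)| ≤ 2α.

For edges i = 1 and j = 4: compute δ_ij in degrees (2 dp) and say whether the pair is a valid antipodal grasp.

δ = 106.97°, invalid

α = atan 0.65 = 33.02°;  2α = 66.05°
edge 1: e_1 = (+0.80, -2.12);  n_1 = (-0.9356, -0.3531)
edge 4: e_4 = (-1.75, -1.35);  n_4 = (-0.6108, +0.7918)
∠(n_1, n_4) = 73.03°
δ = |180° − 73.03°| = 106.97°
106.97° > 2α = 66.05°  →  invalid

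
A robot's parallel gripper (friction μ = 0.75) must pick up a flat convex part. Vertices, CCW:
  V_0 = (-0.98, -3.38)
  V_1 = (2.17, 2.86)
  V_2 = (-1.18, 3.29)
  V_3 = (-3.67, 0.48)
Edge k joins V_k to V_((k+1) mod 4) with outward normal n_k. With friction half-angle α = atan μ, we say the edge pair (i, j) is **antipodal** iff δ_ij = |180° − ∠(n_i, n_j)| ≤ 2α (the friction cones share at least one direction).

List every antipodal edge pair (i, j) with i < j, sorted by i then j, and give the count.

count = 4; pairs: (0,1), (0,2), (0,3), (1,3)

α = atan 0.75 = 36.87°;  2α = 73.74°
n_0 = (+0.8927, -0.4506)
n_1 = (+0.1273, +0.9919)
n_2 = (-0.7484, +0.6632)
n_3 = (-0.8204, -0.5717)
  (0,1): δ = 70.53°  ✓
  (0,2): δ = 14.76°  ✓
  (0,3): δ = 61.66°  ✓
  (1,2): δ = 124.23°  ·
  (1,3): δ = 47.81°  ✓
  (2,3): δ = 103.58°  ·
antipodal pairs: 4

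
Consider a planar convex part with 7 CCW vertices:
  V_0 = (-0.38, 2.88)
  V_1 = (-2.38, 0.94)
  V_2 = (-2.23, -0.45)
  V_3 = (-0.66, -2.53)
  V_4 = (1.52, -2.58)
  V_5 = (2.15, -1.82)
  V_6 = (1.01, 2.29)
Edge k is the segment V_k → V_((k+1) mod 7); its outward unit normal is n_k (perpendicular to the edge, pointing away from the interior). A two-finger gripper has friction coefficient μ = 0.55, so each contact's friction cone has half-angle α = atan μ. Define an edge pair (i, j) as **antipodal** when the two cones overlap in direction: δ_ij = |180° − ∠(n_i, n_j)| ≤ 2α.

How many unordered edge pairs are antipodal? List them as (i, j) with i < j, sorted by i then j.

α = atan 0.55 = 28.81°;  2α = 57.62°
n_0 = (-0.6963, +0.7178)
n_1 = (-0.9942, -0.1073)
n_2 = (-0.7982, -0.6025)
n_3 = (-0.0229, -0.9997)
n_4 = (+0.7699, -0.6382)
n_5 = (+0.9636, +0.2673)
n_6 = (+0.3907, +0.9205)
  (0,1): δ = 127.97°  ·
  (0,2): δ = 97.08°  ·
  (0,3): δ = 45.44°  ✓
  (0,4): δ = 6.22°  ✓
  (0,5): δ = 61.37°  ·
  (0,6): δ = 112.87°  ·
  (1,2): δ = 149.11°  ·
  (1,3): δ = 97.47°  ·
  (1,4): δ = 45.82°  ✓
  (1,5): δ = 9.34°  ✓
  (1,6): δ = 60.84°  ·
  (2,3): δ = 128.36°  ·
  (2,4): δ = 76.70°  ·
  (2,5): δ = 21.54°  ✓
  (2,6): δ = 29.95°  ✓
  (3,4): δ = 128.34°  ·
  (3,5): δ = 73.18°  ·
  (3,6): δ = 21.69°  ✓
  (4,5): δ = 124.84°  ·
  (4,6): δ = 73.34°  ·
  (5,6): δ = 128.50°  ·
antipodal pairs: 7

count = 7; pairs: (0,3), (0,4), (1,4), (1,5), (2,5), (2,6), (3,6)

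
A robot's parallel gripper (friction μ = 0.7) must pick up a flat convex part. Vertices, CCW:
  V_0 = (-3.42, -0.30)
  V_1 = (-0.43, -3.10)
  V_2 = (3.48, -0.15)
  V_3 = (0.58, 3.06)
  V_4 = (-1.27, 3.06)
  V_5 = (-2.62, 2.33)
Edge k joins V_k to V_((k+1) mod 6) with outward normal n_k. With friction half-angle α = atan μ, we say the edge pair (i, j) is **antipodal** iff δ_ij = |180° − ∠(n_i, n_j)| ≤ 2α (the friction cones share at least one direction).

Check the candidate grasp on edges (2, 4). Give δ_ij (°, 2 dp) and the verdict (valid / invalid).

α = atan 0.7 = 34.99°;  2α = 69.98°
edge 2: e_2 = (-2.90, +3.21);  n_2 = (+0.7420, +0.6704)
edge 4: e_4 = (-1.35, -0.73);  n_4 = (-0.4757, +0.8796)
∠(n_2, n_4) = 76.31°
δ = |180° − 76.31°| = 103.69°
103.69° > 2α = 69.98°  →  invalid

δ = 103.69°, invalid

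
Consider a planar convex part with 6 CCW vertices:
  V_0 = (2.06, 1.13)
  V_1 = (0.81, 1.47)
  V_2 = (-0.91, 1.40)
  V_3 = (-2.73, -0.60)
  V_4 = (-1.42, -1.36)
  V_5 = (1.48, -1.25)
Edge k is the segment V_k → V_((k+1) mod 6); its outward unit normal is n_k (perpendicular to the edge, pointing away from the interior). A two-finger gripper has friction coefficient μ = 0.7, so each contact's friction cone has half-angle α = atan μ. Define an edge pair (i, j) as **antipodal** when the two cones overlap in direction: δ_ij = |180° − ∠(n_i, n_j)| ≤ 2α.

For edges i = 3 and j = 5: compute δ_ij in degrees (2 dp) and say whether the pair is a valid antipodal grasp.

α = atan 0.7 = 34.99°;  2α = 69.98°
edge 3: e_3 = (+1.31, -0.76);  n_3 = (-0.5018, -0.8650)
edge 5: e_5 = (+0.58, +2.38);  n_5 = (+0.9716, -0.2368)
∠(n_3, n_5) = 106.42°
δ = |180° − 106.42°| = 73.58°
73.58° > 2α = 69.98°  →  invalid

δ = 73.58°, invalid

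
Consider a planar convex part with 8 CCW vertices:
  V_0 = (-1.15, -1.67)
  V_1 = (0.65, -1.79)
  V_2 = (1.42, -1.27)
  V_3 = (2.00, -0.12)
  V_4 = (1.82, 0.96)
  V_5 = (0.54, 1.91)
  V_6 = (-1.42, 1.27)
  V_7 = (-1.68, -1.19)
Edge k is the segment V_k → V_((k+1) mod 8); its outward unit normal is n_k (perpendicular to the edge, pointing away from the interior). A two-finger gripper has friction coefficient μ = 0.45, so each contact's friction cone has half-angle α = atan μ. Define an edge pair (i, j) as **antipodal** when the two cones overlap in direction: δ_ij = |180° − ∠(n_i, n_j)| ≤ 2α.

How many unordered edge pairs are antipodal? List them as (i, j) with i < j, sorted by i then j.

count = 8; pairs: (0,4), (0,5), (1,5), (2,5), (2,6), (3,6), (3,7), (4,7)

α = atan 0.45 = 24.23°;  2α = 48.46°
n_0 = (-0.0665, -0.9978)
n_1 = (+0.5597, -0.8287)
n_2 = (+0.8929, -0.4503)
n_3 = (+0.9864, +0.1644)
n_4 = (+0.5960, +0.8030)
n_5 = (-0.3104, +0.9506)
n_6 = (-0.9945, +0.1051)
n_7 = (-0.6713, -0.7412)
  (0,1): δ = 142.15°  ·
  (0,2): δ = 112.95°  ·
  (0,3): δ = 76.72°  ·
  (0,4): δ = 32.77°  ✓
  (0,5): δ = 21.90°  ✓
  (0,6): δ = 87.78°  ·
  (0,7): δ = 141.65°  ·
  (1,2): δ = 150.80°  ·
  (1,3): δ = 114.57°  ·
  (1,4): δ = 70.61°  ·
  (1,5): δ = 15.95°  ✓
  (1,6): δ = 49.93°  ·
  (1,7): δ = 103.80°  ·
  (2,3): δ = 143.77°  ·
  (2,4): δ = 99.82°  ·
  (2,5): δ = 45.15°  ✓
  (2,6): δ = 20.73°  ✓
  (2,7): δ = 74.60°  ·
  (3,4): δ = 136.04°  ·
  (3,5): δ = 81.38°  ·
  (3,6): δ = 15.50°  ✓
  (3,7): δ = 38.37°  ✓
  (4,5): δ = 125.33°  ·
  (4,6): δ = 59.45°  ·
  (4,7): δ = 5.58°  ✓
  (5,6): δ = 114.12°  ·
  (5,7): δ = 60.25°  ·
  (6,7): δ = 126.13°  ·
antipodal pairs: 8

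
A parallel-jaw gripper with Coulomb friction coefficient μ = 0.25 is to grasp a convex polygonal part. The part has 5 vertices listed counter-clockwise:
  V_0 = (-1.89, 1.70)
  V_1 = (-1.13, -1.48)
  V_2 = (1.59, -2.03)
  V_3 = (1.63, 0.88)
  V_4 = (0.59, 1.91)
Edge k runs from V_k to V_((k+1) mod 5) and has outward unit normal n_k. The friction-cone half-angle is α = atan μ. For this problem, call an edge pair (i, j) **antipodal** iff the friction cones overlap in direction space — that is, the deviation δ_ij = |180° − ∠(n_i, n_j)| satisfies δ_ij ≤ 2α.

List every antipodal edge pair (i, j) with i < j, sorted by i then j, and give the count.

count = 2; pairs: (0,2), (1,4)

α = atan 0.25 = 14.04°;  2α = 28.07°
n_0 = (-0.9726, -0.2324)
n_1 = (-0.1982, -0.9802)
n_2 = (+0.9999, -0.0137)
n_3 = (+0.7037, +0.7105)
n_4 = (-0.0844, +0.9964)
  (0,1): δ = 114.87°  ·
  (0,2): δ = 14.23°  ✓
  (0,3): δ = 31.84°  ·
  (0,4): δ = 81.40°  ·
  (1,2): δ = 79.36°  ·
  (1,3): δ = 33.29°  ·
  (1,4): δ = 16.27°  ✓
  (2,3): δ = 133.94°  ·
  (2,4): δ = 84.37°  ·
  (3,4): δ = 130.44°  ·
antipodal pairs: 2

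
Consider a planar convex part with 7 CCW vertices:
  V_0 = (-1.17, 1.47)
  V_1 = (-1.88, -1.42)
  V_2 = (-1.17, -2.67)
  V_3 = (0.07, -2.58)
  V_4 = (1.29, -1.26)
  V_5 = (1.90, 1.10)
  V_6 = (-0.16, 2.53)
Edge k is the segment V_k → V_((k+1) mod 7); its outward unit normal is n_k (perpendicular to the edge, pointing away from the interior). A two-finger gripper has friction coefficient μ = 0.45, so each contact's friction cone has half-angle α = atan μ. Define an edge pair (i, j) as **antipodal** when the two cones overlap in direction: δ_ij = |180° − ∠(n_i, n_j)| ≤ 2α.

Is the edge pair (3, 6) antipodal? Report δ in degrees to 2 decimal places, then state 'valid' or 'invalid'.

α = atan 0.45 = 24.23°;  2α = 48.46°
edge 3: e_3 = (+1.22, +1.32);  n_3 = (+0.7344, -0.6787)
edge 6: e_6 = (-1.01, -1.06);  n_6 = (-0.7240, +0.6898)
∠(n_3, n_6) = 179.13°
δ = |180° − 179.13°| = 0.87°
0.87° ≤ 2α = 48.46°  →  valid

δ = 0.87°, valid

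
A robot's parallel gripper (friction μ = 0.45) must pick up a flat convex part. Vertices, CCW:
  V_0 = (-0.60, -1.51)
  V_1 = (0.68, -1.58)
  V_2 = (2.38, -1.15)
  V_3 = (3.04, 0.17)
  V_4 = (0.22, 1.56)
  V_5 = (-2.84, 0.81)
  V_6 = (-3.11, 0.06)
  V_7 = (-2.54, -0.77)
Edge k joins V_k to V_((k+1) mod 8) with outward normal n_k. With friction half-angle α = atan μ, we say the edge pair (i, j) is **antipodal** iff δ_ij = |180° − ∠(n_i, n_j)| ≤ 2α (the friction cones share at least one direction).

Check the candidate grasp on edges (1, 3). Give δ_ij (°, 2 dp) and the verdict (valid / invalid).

δ = 40.43°, valid

α = atan 0.45 = 24.23°;  2α = 48.46°
edge 1: e_1 = (+1.70, +0.43);  n_1 = (+0.2452, -0.9695)
edge 3: e_3 = (-2.82, +1.39);  n_3 = (+0.4421, +0.8970)
∠(n_1, n_3) = 139.57°
δ = |180° − 139.57°| = 40.43°
40.43° ≤ 2α = 48.46°  →  valid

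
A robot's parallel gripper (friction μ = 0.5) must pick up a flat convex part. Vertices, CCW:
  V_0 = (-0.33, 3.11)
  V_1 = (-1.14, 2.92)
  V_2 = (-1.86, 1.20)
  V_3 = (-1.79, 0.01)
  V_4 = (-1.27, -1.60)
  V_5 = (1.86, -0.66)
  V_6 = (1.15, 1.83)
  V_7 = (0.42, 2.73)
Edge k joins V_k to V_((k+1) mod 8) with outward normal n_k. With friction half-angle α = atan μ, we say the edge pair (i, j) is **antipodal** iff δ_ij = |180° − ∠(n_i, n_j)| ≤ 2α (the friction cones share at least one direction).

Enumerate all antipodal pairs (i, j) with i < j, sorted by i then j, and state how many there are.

α = atan 0.5 = 26.57°;  2α = 53.13°
n_0 = (-0.2284, +0.9736)
n_1 = (-0.9224, +0.3861)
n_2 = (-0.9983, -0.0587)
n_3 = (-0.9516, -0.3073)
n_4 = (+0.2876, -0.9577)
n_5 = (+0.9617, +0.2742)
n_6 = (+0.7766, +0.6299)
n_7 = (+0.4520, +0.8920)
  (0,1): δ = 125.92°  ·
  (0,2): δ = 99.83°  ·
  (0,3): δ = 85.30°  ·
  (0,4): δ = 3.51°  ✓
  (0,5): δ = 92.71°  ·
  (0,6): δ = 115.84°  ·
  (0,7): δ = 139.93°  ·
  (1,2): δ = 153.92°  ·
  (1,3): δ = 139.39°  ·
  (1,4): δ = 50.57°  ✓
  (1,5): δ = 38.63°  ✓
  (1,6): δ = 61.76°  ·
  (1,7): δ = 85.84°  ·
  (2,3): δ = 165.47°  ·
  (2,4): δ = 76.65°  ·
  (2,5): δ = 12.55°  ✓
  (2,6): δ = 35.68°  ✓
  (2,7): δ = 59.76°  ·
  (3,4): δ = 91.18°  ·
  (3,5): δ = 1.98°  ✓
  (3,6): δ = 21.15°  ✓
  (3,7): δ = 45.23°  ✓
  (4,5): δ = 90.80°  ·
  (4,6): δ = 67.67°  ·
  (4,7): δ = 43.59°  ✓
  (5,6): δ = 156.87°  ·
  (5,7): δ = 132.78°  ·
  (6,7): δ = 155.92°  ·
antipodal pairs: 9

count = 9; pairs: (0,4), (1,4), (1,5), (2,5), (2,6), (3,5), (3,6), (3,7), (4,7)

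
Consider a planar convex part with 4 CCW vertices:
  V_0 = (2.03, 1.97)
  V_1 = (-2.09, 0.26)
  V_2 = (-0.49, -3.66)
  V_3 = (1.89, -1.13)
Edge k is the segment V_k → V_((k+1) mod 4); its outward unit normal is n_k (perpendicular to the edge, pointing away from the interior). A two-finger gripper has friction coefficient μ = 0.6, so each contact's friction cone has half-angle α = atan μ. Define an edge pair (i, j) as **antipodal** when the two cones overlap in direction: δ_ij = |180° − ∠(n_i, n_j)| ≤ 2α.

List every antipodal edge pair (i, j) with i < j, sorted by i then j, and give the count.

α = atan 0.6 = 30.96°;  2α = 61.93°
n_0 = (-0.3833, +0.9236)
n_1 = (-0.9258, -0.3779)
n_2 = (+0.7284, -0.6852)
n_3 = (+0.9990, -0.0451)
  (0,1): δ = 90.34°  ·
  (0,2): δ = 24.21°  ✓
  (0,3): δ = 64.87°  ·
  (1,2): δ = 65.45°  ·
  (1,3): δ = 24.79°  ✓
  (2,3): δ = 139.34°  ·
antipodal pairs: 2

count = 2; pairs: (0,2), (1,3)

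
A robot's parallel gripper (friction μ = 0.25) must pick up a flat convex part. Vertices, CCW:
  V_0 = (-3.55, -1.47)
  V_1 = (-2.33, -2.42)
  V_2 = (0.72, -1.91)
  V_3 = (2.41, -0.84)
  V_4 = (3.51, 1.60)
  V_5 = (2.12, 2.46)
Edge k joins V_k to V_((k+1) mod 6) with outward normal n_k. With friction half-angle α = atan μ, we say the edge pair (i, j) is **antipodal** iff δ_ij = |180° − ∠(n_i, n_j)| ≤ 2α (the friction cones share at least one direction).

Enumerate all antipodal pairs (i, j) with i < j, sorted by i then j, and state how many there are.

count = 3; pairs: (0,4), (1,5), (2,5)

α = atan 0.25 = 14.04°;  2α = 28.07°
n_0 = (-0.6144, -0.7890)
n_1 = (+0.1649, -0.9863)
n_2 = (+0.5349, -0.8449)
n_3 = (+0.9116, -0.4110)
n_4 = (+0.5261, +0.8504)
n_5 = (-0.5697, +0.8219)
  (0,1): δ = 132.60°  ·
  (0,2): δ = 109.75°  ·
  (0,3): δ = 76.36°  ·
  (0,4): δ = 6.16°  ✓
  (0,5): δ = 72.63°  ·
  (1,2): δ = 157.15°  ·
  (1,3): δ = 123.76°  ·
  (1,4): δ = 41.24°  ·
  (1,5): δ = 25.23°  ✓
  (2,3): δ = 146.61°  ·
  (2,4): δ = 64.08°  ·
  (2,5): δ = 2.39°  ✓
  (3,4): δ = 97.48°  ·
  (3,5): δ = 31.01°  ·
  (4,5): δ = 113.53°  ·
antipodal pairs: 3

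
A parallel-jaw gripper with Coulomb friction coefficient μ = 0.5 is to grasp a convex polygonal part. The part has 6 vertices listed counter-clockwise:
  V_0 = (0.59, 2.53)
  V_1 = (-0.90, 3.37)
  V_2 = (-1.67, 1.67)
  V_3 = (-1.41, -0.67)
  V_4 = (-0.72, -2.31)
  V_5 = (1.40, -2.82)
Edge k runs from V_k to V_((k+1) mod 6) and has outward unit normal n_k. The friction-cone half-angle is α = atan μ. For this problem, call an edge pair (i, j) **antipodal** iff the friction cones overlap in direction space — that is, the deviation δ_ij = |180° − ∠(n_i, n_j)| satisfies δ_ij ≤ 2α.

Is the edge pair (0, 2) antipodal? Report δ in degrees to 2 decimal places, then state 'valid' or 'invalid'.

δ = 54.25°, invalid

α = atan 0.5 = 26.57°;  2α = 53.13°
edge 0: e_0 = (-1.49, +0.84);  n_0 = (+0.4911, +0.8711)
edge 2: e_2 = (+0.26, -2.34);  n_2 = (-0.9939, -0.1104)
∠(n_0, n_2) = 125.75°
δ = |180° − 125.75°| = 54.25°
54.25° > 2α = 53.13°  →  invalid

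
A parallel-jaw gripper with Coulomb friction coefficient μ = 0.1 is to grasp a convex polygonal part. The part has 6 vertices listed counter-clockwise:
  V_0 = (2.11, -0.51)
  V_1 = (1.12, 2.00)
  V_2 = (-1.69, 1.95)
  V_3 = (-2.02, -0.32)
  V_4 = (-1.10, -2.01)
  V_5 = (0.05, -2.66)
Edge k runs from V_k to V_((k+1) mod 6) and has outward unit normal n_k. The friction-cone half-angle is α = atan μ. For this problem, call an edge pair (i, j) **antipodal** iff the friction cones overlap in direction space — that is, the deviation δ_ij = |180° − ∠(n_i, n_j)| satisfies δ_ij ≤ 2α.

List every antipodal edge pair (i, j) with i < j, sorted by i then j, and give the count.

count = 1; pairs: (0,3)

α = atan 0.1 = 5.71°;  2α = 11.42°
n_0 = (+0.9303, +0.3669)
n_1 = (-0.0178, +0.9998)
n_2 = (-0.9896, +0.1439)
n_3 = (-0.8783, -0.4781)
n_4 = (-0.4921, -0.8706)
n_5 = (+0.7221, -0.6918)
  (0,1): δ = 110.51°  ·
  (0,2): δ = 29.80°  ·
  (0,3): δ = 7.04°  ✓
  (0,4): δ = 39.00°  ·
  (0,5): δ = 114.70°  ·
  (1,2): δ = 99.29°  ·
  (1,3): δ = 62.46°  ·
  (1,4): δ = 30.50°  ·
  (1,5): δ = 45.21°  ·
  (2,3): δ = 143.17°  ·
  (2,4): δ = 111.20°  ·
  (2,5): δ = 35.50°  ·
  (3,4): δ = 148.04°  ·
  (3,5): δ = 72.34°  ·
  (4,5): δ = 104.30°  ·
antipodal pairs: 1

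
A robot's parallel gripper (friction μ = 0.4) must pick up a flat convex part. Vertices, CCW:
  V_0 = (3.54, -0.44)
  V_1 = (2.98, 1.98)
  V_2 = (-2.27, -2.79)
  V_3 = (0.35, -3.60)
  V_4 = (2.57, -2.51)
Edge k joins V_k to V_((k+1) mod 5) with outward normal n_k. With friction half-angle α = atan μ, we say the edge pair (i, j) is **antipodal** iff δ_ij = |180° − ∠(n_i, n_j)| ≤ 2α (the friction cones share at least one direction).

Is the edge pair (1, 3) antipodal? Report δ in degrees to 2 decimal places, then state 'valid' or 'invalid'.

α = atan 0.4 = 21.80°;  2α = 43.60°
edge 1: e_1 = (-5.25, -4.77);  n_1 = (-0.6725, +0.7401)
edge 3: e_3 = (+2.22, +1.09);  n_3 = (+0.4407, -0.8976)
∠(n_1, n_3) = 163.89°
δ = |180° − 163.89°| = 16.11°
16.11° ≤ 2α = 43.60°  →  valid

δ = 16.11°, valid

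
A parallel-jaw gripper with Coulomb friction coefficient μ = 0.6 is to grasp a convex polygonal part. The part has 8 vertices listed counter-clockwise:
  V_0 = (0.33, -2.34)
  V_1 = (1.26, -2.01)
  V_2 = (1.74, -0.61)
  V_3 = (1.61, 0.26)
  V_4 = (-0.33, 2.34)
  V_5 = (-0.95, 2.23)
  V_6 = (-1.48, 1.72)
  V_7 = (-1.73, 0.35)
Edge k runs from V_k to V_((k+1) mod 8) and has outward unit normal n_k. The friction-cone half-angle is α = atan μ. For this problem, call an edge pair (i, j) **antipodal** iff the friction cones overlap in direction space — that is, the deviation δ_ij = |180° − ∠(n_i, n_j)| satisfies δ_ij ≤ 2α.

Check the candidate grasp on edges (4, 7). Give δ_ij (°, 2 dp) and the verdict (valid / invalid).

α = atan 0.6 = 30.96°;  2α = 61.93°
edge 4: e_4 = (-0.62, -0.11);  n_4 = (-0.1747, +0.9846)
edge 7: e_7 = (+2.06, -2.69);  n_7 = (-0.7939, -0.6080)
∠(n_4, n_7) = 117.38°
δ = |180° − 117.38°| = 62.62°
62.62° > 2α = 61.93°  →  invalid

δ = 62.62°, invalid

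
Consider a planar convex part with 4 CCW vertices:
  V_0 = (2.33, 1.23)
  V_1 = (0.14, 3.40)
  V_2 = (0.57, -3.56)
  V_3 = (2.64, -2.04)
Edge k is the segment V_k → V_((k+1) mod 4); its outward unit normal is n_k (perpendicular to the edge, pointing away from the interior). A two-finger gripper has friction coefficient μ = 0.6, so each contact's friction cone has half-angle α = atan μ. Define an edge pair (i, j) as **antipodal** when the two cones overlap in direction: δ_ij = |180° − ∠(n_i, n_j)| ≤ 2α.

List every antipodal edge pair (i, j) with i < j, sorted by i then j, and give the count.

count = 3; pairs: (0,1), (1,2), (1,3)

α = atan 0.6 = 30.96°;  2α = 61.93°
n_0 = (+0.7039, +0.7103)
n_1 = (-0.9981, -0.0617)
n_2 = (+0.5919, -0.8060)
n_3 = (+0.9955, +0.0944)
  (0,1): δ = 41.73°  ✓
  (0,2): δ = 81.03°  ·
  (0,3): δ = 140.15°  ·
  (1,2): δ = 57.25°  ✓
  (1,3): δ = 1.88°  ✓
  (2,3): δ = 120.87°  ·
antipodal pairs: 3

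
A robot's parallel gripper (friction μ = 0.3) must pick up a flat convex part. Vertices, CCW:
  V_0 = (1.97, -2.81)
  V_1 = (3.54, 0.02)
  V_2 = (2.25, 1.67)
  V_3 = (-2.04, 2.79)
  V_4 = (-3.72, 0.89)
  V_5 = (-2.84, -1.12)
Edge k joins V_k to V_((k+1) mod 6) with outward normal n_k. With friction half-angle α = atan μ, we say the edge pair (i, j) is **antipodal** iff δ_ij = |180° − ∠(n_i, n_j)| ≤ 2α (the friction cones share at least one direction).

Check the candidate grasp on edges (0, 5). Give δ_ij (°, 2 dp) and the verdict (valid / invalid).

α = atan 0.3 = 16.70°;  2α = 33.40°
edge 0: e_0 = (+1.57, +2.83);  n_0 = (+0.8744, -0.4851)
edge 5: e_5 = (+4.81, -1.69);  n_5 = (-0.3315, -0.9435)
∠(n_0, n_5) = 80.34°
δ = |180° − 80.34°| = 99.66°
99.66° > 2α = 33.40°  →  invalid

δ = 99.66°, invalid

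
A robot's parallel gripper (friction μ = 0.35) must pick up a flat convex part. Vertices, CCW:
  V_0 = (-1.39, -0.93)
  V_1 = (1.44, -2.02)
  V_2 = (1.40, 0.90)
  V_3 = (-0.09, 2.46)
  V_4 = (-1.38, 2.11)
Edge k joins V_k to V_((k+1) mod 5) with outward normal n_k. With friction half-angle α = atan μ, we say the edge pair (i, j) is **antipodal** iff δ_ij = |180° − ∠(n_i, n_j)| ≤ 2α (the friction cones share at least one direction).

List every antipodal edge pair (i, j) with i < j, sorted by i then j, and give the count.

α = atan 0.35 = 19.29°;  2α = 38.58°
n_0 = (-0.3594, -0.9332)
n_1 = (+0.9999, +0.0137)
n_2 = (+0.7231, +0.6907)
n_3 = (-0.2619, +0.9651)
n_4 = (-1.0000, +0.0033)
  (0,1): δ = 68.15°  ·
  (0,2): δ = 25.25°  ✓
  (0,3): δ = 36.24°  ✓
  (0,4): δ = 110.88°  ·
  (1,2): δ = 137.10°  ·
  (1,3): δ = 75.60°  ·
  (1,4): δ = 0.97°  ✓
  (2,3): δ = 118.51°  ·
  (2,4): δ = 43.87°  ·
  (3,4): δ = 105.37°  ·
antipodal pairs: 3

count = 3; pairs: (0,2), (0,3), (1,4)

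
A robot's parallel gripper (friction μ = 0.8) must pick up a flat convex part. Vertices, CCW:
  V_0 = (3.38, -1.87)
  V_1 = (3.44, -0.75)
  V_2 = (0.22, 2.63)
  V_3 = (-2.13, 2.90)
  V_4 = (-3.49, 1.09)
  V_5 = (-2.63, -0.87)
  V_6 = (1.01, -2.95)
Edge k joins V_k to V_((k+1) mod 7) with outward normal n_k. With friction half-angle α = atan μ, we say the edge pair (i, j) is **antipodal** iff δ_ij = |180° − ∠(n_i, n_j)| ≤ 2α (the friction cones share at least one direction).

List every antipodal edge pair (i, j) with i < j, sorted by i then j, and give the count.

count = 10; pairs: (0,3), (0,4), (0,5), (1,4), (1,5), (1,6), (2,4), (2,5), (2,6), (3,6)

α = atan 0.8 = 38.66°;  2α = 77.32°
n_0 = (+0.9986, -0.0535)
n_1 = (+0.7240, +0.6898)
n_2 = (+0.1141, +0.9935)
n_3 = (-0.7995, +0.6007)
n_4 = (-0.9157, -0.4018)
n_5 = (-0.4961, -0.8682)
n_6 = (+0.4147, -0.9100)
  (0,1): δ = 133.32°  ·
  (0,2): δ = 93.49°  ·
  (0,3): δ = 33.85°  ✓
  (0,4): δ = 26.76°  ✓
  (0,5): δ = 63.32°  ✓
  (0,6): δ = 117.57°  ·
  (1,2): δ = 140.17°  ·
  (1,3): δ = 80.53°  ·
  (1,4): δ = 19.92°  ✓
  (1,5): δ = 16.64°  ✓
  (1,6): δ = 70.89°  ✓
  (2,3): δ = 120.37°  ·
  (2,4): δ = 59.76°  ✓
  (2,5): δ = 23.19°  ✓
  (2,6): δ = 31.05°  ✓
  (3,4): δ = 119.39°  ·
  (3,5): δ = 82.82°  ·
  (3,6): δ = 28.58°  ✓
  (4,5): δ = 143.44°  ·
  (4,6): δ = 89.19°  ·
  (5,6): δ = 125.76°  ·
antipodal pairs: 10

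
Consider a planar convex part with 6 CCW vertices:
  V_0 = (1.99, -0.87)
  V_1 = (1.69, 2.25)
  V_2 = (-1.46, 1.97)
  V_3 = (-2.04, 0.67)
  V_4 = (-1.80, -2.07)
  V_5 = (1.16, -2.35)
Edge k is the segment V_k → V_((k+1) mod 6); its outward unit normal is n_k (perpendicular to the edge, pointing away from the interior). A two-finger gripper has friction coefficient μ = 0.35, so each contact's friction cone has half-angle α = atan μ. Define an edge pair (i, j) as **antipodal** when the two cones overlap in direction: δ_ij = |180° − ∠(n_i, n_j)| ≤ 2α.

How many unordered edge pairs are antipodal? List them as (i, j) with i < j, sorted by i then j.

count = 5; pairs: (0,2), (0,3), (1,4), (2,5), (3,5)

α = atan 0.35 = 19.29°;  2α = 38.58°
n_0 = (+0.9954, +0.0957)
n_1 = (-0.0885, +0.9961)
n_2 = (-0.9132, +0.4074)
n_3 = (-0.9962, -0.0873)
n_4 = (-0.0942, -0.9956)
n_5 = (+0.8722, -0.4891)
  (0,1): δ = 90.41°  ·
  (0,2): δ = 29.54°  ✓
  (0,3): δ = 0.49°  ✓
  (0,4): δ = 79.10°  ·
  (0,5): δ = 145.22°  ·
  (1,2): δ = 119.12°  ·
  (1,3): δ = 90.07°  ·
  (1,4): δ = 10.48°  ✓
  (1,5): δ = 55.64°  ·
  (2,3): δ = 150.95°  ·
  (2,4): δ = 71.36°  ·
  (2,5): δ = 5.24°  ✓
  (3,4): δ = 100.41°  ·
  (3,5): δ = 34.29°  ✓
  (4,5): δ = 113.88°  ·
antipodal pairs: 5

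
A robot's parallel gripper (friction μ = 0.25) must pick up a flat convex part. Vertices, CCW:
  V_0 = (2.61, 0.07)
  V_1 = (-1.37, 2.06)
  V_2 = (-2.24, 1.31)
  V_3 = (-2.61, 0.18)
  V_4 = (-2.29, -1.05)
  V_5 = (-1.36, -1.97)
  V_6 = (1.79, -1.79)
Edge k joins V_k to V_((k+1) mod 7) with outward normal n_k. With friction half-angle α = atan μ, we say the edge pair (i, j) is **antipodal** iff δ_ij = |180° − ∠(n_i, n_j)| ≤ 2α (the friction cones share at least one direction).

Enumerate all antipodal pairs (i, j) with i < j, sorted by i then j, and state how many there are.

count = 3; pairs: (0,4), (1,6), (2,6)

α = atan 0.25 = 14.04°;  2α = 28.07°
n_0 = (+0.4472, +0.8944)
n_1 = (-0.6529, +0.7574)
n_2 = (-0.9504, +0.3112)
n_3 = (-0.9678, -0.2518)
n_4 = (-0.7033, -0.7109)
n_5 = (+0.0570, -0.9984)
n_6 = (+0.9150, -0.4034)
  (0,1): δ = 112.67°  ·
  (0,2): δ = 81.57°  ·
  (0,3): δ = 48.85°  ·
  (0,4): δ = 18.13°  ✓
  (0,5): δ = 29.84°  ·
  (0,6): δ = 92.77°  ·
  (1,2): δ = 148.89°  ·
  (1,3): δ = 116.18°  ·
  (1,4): δ = 85.45°  ·
  (1,5): δ = 37.49°  ·
  (1,6): δ = 25.45°  ✓
  (2,3): δ = 147.29°  ·
  (2,4): δ = 116.56°  ·
  (2,5): δ = 68.60°  ·
  (2,6): δ = 5.66°  ✓
  (3,4): δ = 149.27°  ·
  (3,5): δ = 101.31°  ·
  (3,6): δ = 38.37°  ·
  (4,5): δ = 132.04°  ·
  (4,6): δ = 69.10°  ·
  (5,6): δ = 117.06°  ·
antipodal pairs: 3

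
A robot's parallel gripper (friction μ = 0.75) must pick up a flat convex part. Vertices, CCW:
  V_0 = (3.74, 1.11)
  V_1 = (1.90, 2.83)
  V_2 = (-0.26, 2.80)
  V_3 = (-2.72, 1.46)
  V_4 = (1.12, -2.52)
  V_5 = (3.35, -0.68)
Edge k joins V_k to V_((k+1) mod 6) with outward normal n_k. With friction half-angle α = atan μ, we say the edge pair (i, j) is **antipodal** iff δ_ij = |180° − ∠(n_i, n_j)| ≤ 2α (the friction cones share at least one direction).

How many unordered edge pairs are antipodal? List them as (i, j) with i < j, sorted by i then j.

α = atan 0.75 = 36.87°;  2α = 73.74°
n_0 = (+0.6829, +0.7305)
n_1 = (-0.0139, +0.9999)
n_2 = (-0.4784, +0.8782)
n_3 = (-0.7197, -0.6943)
n_4 = (+0.6364, -0.7713)
n_5 = (+0.9771, -0.2129)
  (0,1): δ = 136.13°  ·
  (0,2): δ = 108.35°  ·
  (0,3): δ = 2.96°  ✓
  (0,4): δ = 82.60°  ·
  (0,5): δ = 120.78°  ·
  (1,2): δ = 152.22°  ·
  (1,3): δ = 46.82°  ✓
  (1,4): δ = 38.73°  ✓
  (1,5): δ = 76.91°  ·
  (2,3): δ = 74.60°  ·
  (2,4): δ = 10.95°  ✓
  (2,5): δ = 49.13°  ✓
  (3,4): δ = 94.45°  ·
  (3,5): δ = 56.27°  ✓
  (4,5): δ = 141.82°  ·
antipodal pairs: 6

count = 6; pairs: (0,3), (1,3), (1,4), (2,4), (2,5), (3,5)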